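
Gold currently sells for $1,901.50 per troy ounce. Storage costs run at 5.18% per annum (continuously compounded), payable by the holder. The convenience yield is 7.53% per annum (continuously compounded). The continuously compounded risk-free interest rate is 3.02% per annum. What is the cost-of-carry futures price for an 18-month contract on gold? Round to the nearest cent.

Net carry = r + u − y = 0.0302 + 0.0518 − 0.0753 = 0.0067
F = S·e^((r+u−y)T) = 1901.50 · e^(0.0067 × 18/12) = 1901.50 · e^0.01005000
= 1901.50 × 1.01010067 = $1,920.71 per troy ounce

$1,920.71 per troy ounce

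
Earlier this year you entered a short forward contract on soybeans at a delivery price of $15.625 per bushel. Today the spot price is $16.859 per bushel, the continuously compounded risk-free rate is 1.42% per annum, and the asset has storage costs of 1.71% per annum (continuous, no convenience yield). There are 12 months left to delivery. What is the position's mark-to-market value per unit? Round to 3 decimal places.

Current fair forward for the remaining 12 months: F = S·e^((r + u)·T), (r + u) = 0.0142 + 0.0171 = 0.0313
F = 16.859 · e^(0.0313 × 12/12) = 16.859 × 1.031795 = 17.3950
Value of long forward = (F − K)·e^(−rT) = (17.3950 − 15.625) · e^(−0.0142·12/12)
= 1.7700 × 0.985900 = 1.745
Short position value = −(long value) = -$1.745

-$1.745 per bushel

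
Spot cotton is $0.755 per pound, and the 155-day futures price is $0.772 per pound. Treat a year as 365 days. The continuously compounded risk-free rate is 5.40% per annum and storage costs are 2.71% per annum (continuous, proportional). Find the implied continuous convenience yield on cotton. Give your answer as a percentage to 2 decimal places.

2.87%

F = S·e^((r+u−y)T) ⇒ (r+u−y) = ln(F/S)/T
ln(0.772/0.755) = 0.022267; /T ⇒ 0.052435
y = r + u − ln(F/S)/T = 0.0540 + 0.0271 − 0.052435 = 0.028665
y = 2.87%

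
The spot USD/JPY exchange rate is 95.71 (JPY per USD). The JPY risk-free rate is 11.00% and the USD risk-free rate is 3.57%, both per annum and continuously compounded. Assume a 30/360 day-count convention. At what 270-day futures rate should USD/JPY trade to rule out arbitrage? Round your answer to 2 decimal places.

F = S·e^((r_JPY − r_USD)T) = 95.71 · e^((0.1100 − 0.0357) × 270/360)
= 95.71 · e^0.055725 = 95.71 × 1.057307
F = 101.19 JPY per USD

101.19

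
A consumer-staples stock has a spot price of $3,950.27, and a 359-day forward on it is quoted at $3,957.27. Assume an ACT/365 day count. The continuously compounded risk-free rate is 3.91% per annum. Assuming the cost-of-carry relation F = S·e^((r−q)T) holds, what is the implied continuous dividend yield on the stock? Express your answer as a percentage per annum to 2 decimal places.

From F = S·e^((r−q)T): (r − q) = ln(F/S)/T
ln(3957.27/3950.27) = ln(1.001772) = 0.001770
(r − q) = 0.001770 / (359/365) = 0.001800
q = r − ln(F/S)/T = 0.0391 − 0.001800 = 0.037300
q = 3.73%

3.73%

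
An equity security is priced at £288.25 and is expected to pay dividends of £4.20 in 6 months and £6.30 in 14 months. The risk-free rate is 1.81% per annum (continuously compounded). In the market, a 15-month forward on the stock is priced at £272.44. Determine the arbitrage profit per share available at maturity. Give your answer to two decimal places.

PV(dividends) I = 4.20·e^(−0.0181·6/12) + 6.30·e^(−0.0181·14/12) = 10.3305
Fair forward F* = (S − I)·e^(rT) = (288.25 − 10.3305)·e^0.022625 = 277.9195 × 1.022883 = 284.2791
Market £272.44 < fair 284.2791: forward underpriced → reverse cash-and-carry (short the stock, invest proceeds at r, pay the dividends, go long the forward).
Profit at T = |F_mkt − F*| = |272.44 − 284.2791| = £11.84 per share

£11.84 per share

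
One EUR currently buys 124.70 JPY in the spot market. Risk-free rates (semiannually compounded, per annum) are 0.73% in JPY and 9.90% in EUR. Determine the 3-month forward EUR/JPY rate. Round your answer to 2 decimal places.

By covered interest parity, F = S · (1+r_JPY/2)^(2T) / (1+r_EUR/2)^(2T)
= 124.70 × 1.001823 / 1.024451 = 124.70 × 0.977912
F = 121.95 JPY per EUR

121.95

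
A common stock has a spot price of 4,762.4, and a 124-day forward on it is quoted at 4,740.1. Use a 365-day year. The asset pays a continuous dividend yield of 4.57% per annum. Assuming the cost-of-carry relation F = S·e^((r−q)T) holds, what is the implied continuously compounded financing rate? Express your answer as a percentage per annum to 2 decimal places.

From F = S·e^((r−q)T): (r − q) = ln(F/S)/T
ln(4740.1/4762.4) = ln(0.995317) = -0.004694
(r − q) = -0.004694 / (124/365) = -0.013817
r = ln(F/S)/T + q = -0.013817 + 0.0457 = 0.031883
r = 3.19%

3.19%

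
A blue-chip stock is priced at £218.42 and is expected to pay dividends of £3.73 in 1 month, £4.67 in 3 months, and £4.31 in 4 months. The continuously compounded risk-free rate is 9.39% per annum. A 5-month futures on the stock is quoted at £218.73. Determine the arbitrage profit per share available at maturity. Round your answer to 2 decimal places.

PV(dividends) I = 3.73·e^(−0.0939·1/12) + 4.67·e^(−0.0939·3/12) + 4.31·e^(−0.0939·4/12) = 12.4398
Fair futures F* = (S − I)·e^(rT) = (218.42 − 12.4398)·e^0.039125 = 205.9802 × 1.039900 = 214.1988
Market £218.73 > fair 214.1988: forward overpriced → cash-and-carry (borrow at r, buy the stock and collect the dividends, short the forward).
Profit at T = |F_mkt − F*| = |218.73 − 214.1988| = £4.53 per share

£4.53 per share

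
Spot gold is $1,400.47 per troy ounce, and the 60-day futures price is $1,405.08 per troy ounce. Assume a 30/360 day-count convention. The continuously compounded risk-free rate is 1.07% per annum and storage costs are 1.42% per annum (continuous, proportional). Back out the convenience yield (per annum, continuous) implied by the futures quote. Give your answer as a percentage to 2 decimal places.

F = S·e^((r+u−y)T) ⇒ (r+u−y) = ln(F/S)/T
ln(1405.08/1400.47) = 0.003286; /T ⇒ 0.019716
y = r + u − ln(F/S)/T = 0.0107 + 0.0142 − 0.019716 = 0.005184
y = 0.52%

0.52%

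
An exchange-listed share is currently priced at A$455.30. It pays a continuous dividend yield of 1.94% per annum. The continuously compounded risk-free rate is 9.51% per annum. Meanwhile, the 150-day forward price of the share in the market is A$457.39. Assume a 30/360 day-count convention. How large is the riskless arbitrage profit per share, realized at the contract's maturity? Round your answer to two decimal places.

Fair forward: F* = S·e^(carry·T), with carry = (r − q) = 0.0951 − 0.0194 = 0.0757
F* = 455.30 · e^(0.0757 × 150/360) = 455.30 · e^0.031542 = 455.30 × 1.032045 = A$469.8901
Market A$457.39 < fair A$469.8901: forward underpriced → reverse cash-and-carry (short spot, go long the forward).
At maturity, profit = |F_mkt − F*| = |457.39 − 469.8901| = A$12.50 per share

A$12.50 per share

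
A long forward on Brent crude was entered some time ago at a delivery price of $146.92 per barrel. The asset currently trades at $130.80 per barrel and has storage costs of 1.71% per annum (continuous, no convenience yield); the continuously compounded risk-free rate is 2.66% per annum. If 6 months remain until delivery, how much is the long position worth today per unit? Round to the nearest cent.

-$13.06 per barrel

Current fair forward for the remaining 6 months: F = S·e^((r + u)·T), (r + u) = 0.0266 + 0.0171 = 0.0437
F = 130.80 · e^(0.0437 × 6/12) = 130.80 × 1.022090 = 133.6894
Value of long forward = (F − K)·e^(−rT) = (133.6894 − 146.92) · e^(−0.0266·6/12)
= -13.2306 × 0.986788 = -13.06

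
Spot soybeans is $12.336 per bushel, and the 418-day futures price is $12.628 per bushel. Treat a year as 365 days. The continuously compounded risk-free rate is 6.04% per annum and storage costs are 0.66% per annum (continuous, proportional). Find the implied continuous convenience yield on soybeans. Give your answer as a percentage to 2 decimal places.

F = S·e^((r+u−y)T) ⇒ (r+u−y) = ln(F/S)/T
ln(12.628/12.336) = 0.023395; /T ⇒ 0.020429
y = r + u − ln(F/S)/T = 0.0604 + 0.0066 − 0.020429 = 0.046571
y = 4.66%

4.66%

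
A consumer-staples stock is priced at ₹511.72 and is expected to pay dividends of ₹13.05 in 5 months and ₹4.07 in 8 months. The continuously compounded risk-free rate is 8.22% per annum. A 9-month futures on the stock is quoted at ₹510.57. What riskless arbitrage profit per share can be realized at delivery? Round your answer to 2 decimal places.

₹16.18 per share

PV(dividends) I = 13.05·e^(−0.0822·5/12) + 4.07·e^(−0.0822·8/12) = 16.4636
Fair futures F* = (S − I)·e^(rT) = (511.72 − 16.4636)·e^0.061650 = 495.2564 × 1.063590 = 526.7498
Market ₹510.57 < fair 526.7498: forward underpriced → reverse cash-and-carry (short the stock, invest proceeds at r, pay the dividends, go long the forward).
Profit at T = |F_mkt − F*| = |510.57 − 526.7498| = ₹16.18 per share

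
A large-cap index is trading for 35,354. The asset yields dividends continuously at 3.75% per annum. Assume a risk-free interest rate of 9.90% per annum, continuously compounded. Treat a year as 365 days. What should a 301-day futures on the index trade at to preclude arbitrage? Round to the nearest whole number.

37,193

F = S·e^((r − q)T) = 35354 · e^((0.0990 − 0.0375) × 301/365)
= 35354 · e^0.050716 = 35354 × 1.052024
F = 37,193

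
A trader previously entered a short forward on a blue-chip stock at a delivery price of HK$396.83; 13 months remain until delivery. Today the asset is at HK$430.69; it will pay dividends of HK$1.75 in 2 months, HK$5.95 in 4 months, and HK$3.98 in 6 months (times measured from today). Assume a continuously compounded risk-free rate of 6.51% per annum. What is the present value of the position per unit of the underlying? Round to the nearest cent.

PV(remaining dividends) I = 1.75·e^(−0.0651·2/12) + 5.95·e^(−0.0651·4/12) + 3.98·e^(−0.0651·6/12) = 11.4059
Current forward F = (S − I)·e^(rT) = (430.69 − 11.4059)·e^(0.0651·13/12) = 419.2841 × 1.073071 = 449.9216
Value (long) = (F − K)·e^(−rT) = (449.9216 − 396.83) × 0.931904 = 49.4763
Short position value = −(long value) = -HK$49.48

-HK$49.48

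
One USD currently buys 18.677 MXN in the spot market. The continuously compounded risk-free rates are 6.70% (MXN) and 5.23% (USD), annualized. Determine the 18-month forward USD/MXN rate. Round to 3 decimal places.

F = S·e^((r_MXN − r_USD)T) = 18.677 · e^((0.0670 − 0.0523) × 18/12)
= 18.677 · e^0.022050 = 18.677 × 1.022295
F = 19.093 MXN per USD

19.093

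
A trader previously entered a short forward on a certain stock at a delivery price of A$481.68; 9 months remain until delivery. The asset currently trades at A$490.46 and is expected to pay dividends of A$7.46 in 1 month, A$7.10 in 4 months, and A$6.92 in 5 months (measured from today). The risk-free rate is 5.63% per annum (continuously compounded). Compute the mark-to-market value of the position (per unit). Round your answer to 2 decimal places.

PV(remaining dividends) I = 7.46·e^(−0.0563·1/12) + 7.10·e^(−0.0563·4/12) + 6.92·e^(−0.0563·5/12) = 21.1526
Current forward F = (S − I)·e^(rT) = (490.46 − 21.1526)·e^(0.0563·9/12) = 469.3074 × 1.043129 = 489.5482
Value (long) = (F − K)·e^(−rT) = (489.5482 − 481.68) × 0.958654 = 7.5429
Short position value = −(long value) = -A$7.54

-A$7.54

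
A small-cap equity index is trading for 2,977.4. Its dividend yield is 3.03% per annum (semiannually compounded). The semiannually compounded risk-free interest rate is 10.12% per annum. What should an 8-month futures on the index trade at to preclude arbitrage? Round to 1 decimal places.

F = S · (1+r/2)^(2T) / (1+q/2)^(2T)
= 2977.4 × 1.068029 / 1.020251 = 2977.4 × 1.046830
F = 3,116.8

3,116.8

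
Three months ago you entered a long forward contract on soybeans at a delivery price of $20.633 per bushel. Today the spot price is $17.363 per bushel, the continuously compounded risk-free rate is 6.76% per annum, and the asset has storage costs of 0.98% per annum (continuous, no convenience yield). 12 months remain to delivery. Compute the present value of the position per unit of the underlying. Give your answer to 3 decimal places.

-$1.750 per bushel

Current fair forward for the remaining 12 months: F = S·e^((r + u)·T), (r + u) = 0.0676 + 0.0098 = 0.0774
F = 17.363 · e^(0.0774 × 12/12) = 17.363 × 1.080474 = 18.7603
Value of long forward = (F − K)·e^(−rT) = (18.7603 − 20.633) · e^(−0.0676·12/12)
= -1.8727 × 0.934634 = -1.750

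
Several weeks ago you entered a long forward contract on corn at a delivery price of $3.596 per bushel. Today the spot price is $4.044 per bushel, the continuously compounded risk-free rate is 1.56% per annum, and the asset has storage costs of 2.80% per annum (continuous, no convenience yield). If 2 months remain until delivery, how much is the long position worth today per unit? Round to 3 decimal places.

$0.476 per bushel

Current fair forward for the remaining 2 months: F = S·e^((r + u)·T), (r + u) = 0.0156 + 0.0280 = 0.0436
F = 4.044 · e^(0.0436 × 2/12) = 4.044 × 1.007293 = 4.0735
Value of long forward = (F − K)·e^(−rT) = (4.0735 − 3.596) · e^(−0.0156·2/12)
= 0.4775 × 0.997403 = 0.476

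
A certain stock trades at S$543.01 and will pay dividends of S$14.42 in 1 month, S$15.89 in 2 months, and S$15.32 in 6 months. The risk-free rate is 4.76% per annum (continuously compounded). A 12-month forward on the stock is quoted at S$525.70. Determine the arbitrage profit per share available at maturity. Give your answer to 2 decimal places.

PV(dividends) I = 14.42·e^(−0.0476·1/12) + 15.89·e^(−0.0476·2/12) + 15.32·e^(−0.0476·6/12) = 45.0870
Fair forward F* = (S − I)·e^(rT) = (543.01 − 45.0870)·e^0.047600 = 497.9230 × 1.048751 = 522.1972
Market S$525.70 > fair 522.1972: forward overpriced → cash-and-carry (borrow at r, buy the stock and collect the dividends, short the forward).
Profit at T = |F_mkt − F*| = |525.70 − 522.1972| = S$3.50 per share

S$3.50 per share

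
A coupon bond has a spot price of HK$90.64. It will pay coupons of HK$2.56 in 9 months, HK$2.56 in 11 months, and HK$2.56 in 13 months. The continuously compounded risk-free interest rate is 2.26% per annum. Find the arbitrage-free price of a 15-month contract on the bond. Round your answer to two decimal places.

HK$85.50

PV(coupons) I = 2.56·e^(−0.0226·9/12) + 2.56·e^(−0.0226·11/12) + 2.56·e^(−0.0226·13/12)
I = 2.5170 + 2.5075 + 2.4981 = 7.5226
F = (S − I)·e^(rT) = (90.64 − 7.5226) · e^(0.0226·15/12)
= 83.1174 · e^0.028250 = 83.1174 × 1.028653 = HK$85.50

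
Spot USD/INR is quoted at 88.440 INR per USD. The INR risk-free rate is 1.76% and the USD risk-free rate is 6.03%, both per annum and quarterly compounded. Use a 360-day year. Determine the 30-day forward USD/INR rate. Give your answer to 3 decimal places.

By covered interest parity, F = S · (1+r_INR/4)^(4T) / (1+r_USD/4)^(4T)
= 88.440 × 1.001465 / 1.005000 = 88.440 × 0.996483
F = 88.129 INR per USD

88.129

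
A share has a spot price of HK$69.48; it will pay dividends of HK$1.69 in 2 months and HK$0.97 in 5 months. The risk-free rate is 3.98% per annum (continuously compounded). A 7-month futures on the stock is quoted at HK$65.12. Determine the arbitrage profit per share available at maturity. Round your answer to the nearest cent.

PV(dividends) I = 1.69·e^(−0.0398·2/12) + 0.97·e^(−0.0398·5/12) = 2.6329
Fair futures F* = (S − I)·e^(rT) = (69.48 − 2.6329)·e^0.023217 = 66.8471 × 1.023489 = 68.4173
Market HK$65.12 < fair 68.4173: forward underpriced → reverse cash-and-carry (short the stock, invest proceeds at r, pay the dividends, go long the forward).
Profit at T = |F_mkt − F*| = |65.12 − 68.4173| = HK$3.30 per share

HK$3.30 per share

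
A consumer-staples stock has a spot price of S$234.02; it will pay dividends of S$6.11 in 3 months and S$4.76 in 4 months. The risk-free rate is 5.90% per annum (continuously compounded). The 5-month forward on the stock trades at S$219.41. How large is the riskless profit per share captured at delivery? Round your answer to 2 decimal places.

PV(dividends) I = 6.11·e^(−0.0590·3/12) + 4.76·e^(−0.0590·4/12) = 10.6878
Fair forward F* = (S − I)·e^(rT) = (234.02 − 10.6878)·e^0.024583 = 223.3322 × 1.024888 = 228.8905
Market S$219.41 < fair 228.8905: forward underpriced → reverse cash-and-carry (short the stock, invest proceeds at r, pay the dividends, go long the forward).
Profit at T = |F_mkt − F*| = |219.41 − 228.8905| = S$9.48 per share

S$9.48 per share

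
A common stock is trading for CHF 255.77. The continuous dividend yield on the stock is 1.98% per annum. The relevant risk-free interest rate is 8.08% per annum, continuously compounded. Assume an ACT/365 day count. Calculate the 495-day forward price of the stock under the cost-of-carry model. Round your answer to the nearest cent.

F = S·e^((r − q)T) = 255.77 · e^((0.0808 − 0.0198) × 495/365)
= 255.77 · e^0.082726 = 255.77 × 1.086244
F = CHF 277.83

CHF 277.83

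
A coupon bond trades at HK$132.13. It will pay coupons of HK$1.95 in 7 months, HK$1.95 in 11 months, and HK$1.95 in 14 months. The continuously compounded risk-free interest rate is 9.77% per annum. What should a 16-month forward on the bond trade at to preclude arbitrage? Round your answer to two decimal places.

PV(coupons) I = 1.95·e^(−0.0977·7/12) + 1.95·e^(−0.0977·11/12) + 1.95·e^(−0.0977·14/12)
I = 1.8420 + 1.7830 + 1.7399 = 5.3649
F = (S − I)·e^(rT) = (132.13 − 5.3649) · e^(0.0977·16/12)
= 126.7651 · e^0.130267 = 126.7651 × 1.139132 = HK$144.40

HK$144.40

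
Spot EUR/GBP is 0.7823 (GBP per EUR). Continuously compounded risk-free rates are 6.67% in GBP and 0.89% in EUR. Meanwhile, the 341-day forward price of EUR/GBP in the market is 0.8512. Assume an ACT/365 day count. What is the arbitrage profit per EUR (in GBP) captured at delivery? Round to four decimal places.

Fair forward: F* = S·e^(carry·T), with carry = (r_GBP − r_EUR) = 0.0667 − 0.0089 = 0.0578
F* = 0.7823 · e^(0.0578 × 341/365) = 0.7823 · e^0.053999 = 0.7823 × 1.055484 = 0.8257
Market 0.8512 > fair 0.8257: forward overpriced → cash-and-carry (buy spot, short the forward).
At maturity, profit = |F_mkt − F*| = |0.8512 − 0.8257| = 0.0255 per EUR (in GBP)

0.0255 per EUR (in GBP)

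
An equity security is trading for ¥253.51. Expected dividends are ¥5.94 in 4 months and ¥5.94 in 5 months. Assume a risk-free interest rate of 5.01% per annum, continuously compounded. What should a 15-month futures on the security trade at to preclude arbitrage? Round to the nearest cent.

PV(dividends) I = 5.94·e^(−0.0501·4/12) + 5.94·e^(−0.0501·5/12)
I = 5.8416 + 5.8173 = 11.6589
F = (S − I)·e^(rT) = (253.51 − 11.6589) · e^(0.0501·15/12)
= 241.8511 · e^0.062625 = 241.8511 × 1.064628 = ¥257.48

¥257.48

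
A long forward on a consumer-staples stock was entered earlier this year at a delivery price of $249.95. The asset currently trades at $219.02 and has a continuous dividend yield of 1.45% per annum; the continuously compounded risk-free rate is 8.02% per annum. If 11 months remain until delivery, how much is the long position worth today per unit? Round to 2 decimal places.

Current fair forward for the remaining 11 months: F = S·e^((r − q)·T), (r − q) = 0.0802 − 0.0145 = 0.0657
F = 219.02 · e^(0.0657 × 11/12) = 219.02 × 1.062075 = 232.6157
Value of long forward = (F − K)·e^(−rT) = (232.6157 − 249.95) · e^(−0.0802·11/12)
= -17.3343 × 0.929121 = -16.11

-$16.11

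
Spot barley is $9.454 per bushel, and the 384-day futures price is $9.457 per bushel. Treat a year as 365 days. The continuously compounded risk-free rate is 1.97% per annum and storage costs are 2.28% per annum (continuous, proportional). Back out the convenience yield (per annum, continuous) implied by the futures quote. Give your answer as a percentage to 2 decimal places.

4.22%

F = S·e^((r+u−y)T) ⇒ (r+u−y) = ln(F/S)/T
ln(9.457/9.454) = 0.000317; /T ⇒ 0.000301
y = r + u − ln(F/S)/T = 0.0197 + 0.0228 − 0.000301 = 0.042199
y = 4.22%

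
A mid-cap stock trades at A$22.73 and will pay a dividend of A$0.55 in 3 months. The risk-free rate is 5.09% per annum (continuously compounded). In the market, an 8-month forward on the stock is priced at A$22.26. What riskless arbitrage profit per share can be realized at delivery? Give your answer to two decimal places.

PV(dividends) I = 0.55·e^(−0.0509·3/12) = 0.5430
Fair forward F* = (S − I)·e^(rT) = (22.73 − 0.5430)·e^0.033933 = 22.1870 × 1.034515 = 22.9528
Market A$22.26 < fair 22.9528: forward underpriced → reverse cash-and-carry (short the stock, invest proceeds at r, pay the dividends, go long the forward).
Profit at T = |F_mkt − F*| = |22.26 − 22.9528| = A$0.69 per share

A$0.69 per share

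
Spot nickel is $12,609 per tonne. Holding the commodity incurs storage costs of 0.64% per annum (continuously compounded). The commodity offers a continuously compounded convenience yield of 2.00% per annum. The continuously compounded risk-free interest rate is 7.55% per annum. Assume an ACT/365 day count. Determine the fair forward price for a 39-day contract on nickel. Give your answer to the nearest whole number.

Net carry = r + u − y = 0.0755 + 0.0064 − 0.0200 = 0.0619
F = S·e^((r+u−y)T) = 12609 · e^(0.0619 × 39/365) = 12609 · e^0.006614
= 12609 × 1.006636 = $12,693 per tonne

$12,693 per tonne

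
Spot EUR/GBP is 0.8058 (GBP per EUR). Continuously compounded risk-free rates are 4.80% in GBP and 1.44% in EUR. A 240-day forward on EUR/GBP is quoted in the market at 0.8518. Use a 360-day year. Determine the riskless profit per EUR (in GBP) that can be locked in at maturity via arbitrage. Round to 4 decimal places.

0.0277 per EUR (in GBP)

Fair forward: F* = S·e^(carry·T), with carry = (r_GBP − r_EUR) = 0.0480 − 0.0144 = 0.0336
F* = 0.8058 · e^(0.0336 × 240/360) = 0.8058 · e^0.022400 = 0.8058 × 1.022653 = 0.8241
Market 0.8518 > fair 0.8241: forward overpriced → cash-and-carry (buy spot, short the forward).
At maturity, profit = |F_mkt − F*| = |0.8518 − 0.8241| = 0.0277 per EUR (in GBP)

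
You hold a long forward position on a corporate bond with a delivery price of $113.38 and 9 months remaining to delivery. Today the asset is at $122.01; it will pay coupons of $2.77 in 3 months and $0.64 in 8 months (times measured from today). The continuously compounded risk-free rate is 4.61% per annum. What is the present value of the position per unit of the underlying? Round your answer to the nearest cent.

$9.12

PV(remaining coupons) I = 2.77·e^(−0.0461·3/12) + 0.64·e^(−0.0461·8/12) = 3.3589
Current forward F = (S − I)·e^(rT) = (122.01 − 3.3589)·e^(0.0461·9/12) = 118.6511 × 1.035180 = 122.8252
Value (long) = (F − K)·e^(−rT) = (122.8252 − 113.38) × 0.966016 = 9.1242
Value = $9.12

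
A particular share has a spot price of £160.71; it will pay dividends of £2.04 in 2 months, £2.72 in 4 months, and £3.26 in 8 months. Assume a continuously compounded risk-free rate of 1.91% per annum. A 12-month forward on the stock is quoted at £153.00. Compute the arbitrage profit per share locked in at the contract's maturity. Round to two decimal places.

PV(dividends) I = 2.04·e^(−0.0191·2/12) + 2.72·e^(−0.0191·4/12) + 3.26·e^(−0.0191·8/12) = 7.9550
Fair forward F* = (S − I)·e^(rT) = (160.71 − 7.9550)·e^0.019100 = 152.7550 × 1.019284 = 155.7007
Market £153.00 < fair 155.7007: forward underpriced → reverse cash-and-carry (short the stock, invest proceeds at r, pay the dividends, go long the forward).
Profit at T = |F_mkt − F*| = |153.00 − 155.7007| = £2.70 per share

£2.70 per share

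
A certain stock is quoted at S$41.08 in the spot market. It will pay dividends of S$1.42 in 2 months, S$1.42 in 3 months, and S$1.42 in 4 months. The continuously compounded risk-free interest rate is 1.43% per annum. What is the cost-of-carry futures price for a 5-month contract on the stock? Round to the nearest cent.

S$37.06

PV(dividends) I = 1.42·e^(−0.0143·2/12) + 1.42·e^(−0.0143·3/12) + 1.42·e^(−0.0143·4/12)
I = 1.4166 + 1.4149 + 1.4132 = 4.2447
F = (S − I)·e^(rT) = (41.08 − 4.2447) · e^(0.0143·5/12)
= 36.8353 · e^0.005958 = 36.8353 × 1.005976 = S$37.06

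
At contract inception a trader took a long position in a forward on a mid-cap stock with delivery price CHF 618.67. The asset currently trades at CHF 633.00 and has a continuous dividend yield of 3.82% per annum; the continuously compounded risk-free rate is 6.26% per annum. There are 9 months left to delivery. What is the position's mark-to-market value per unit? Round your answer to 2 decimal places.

CHF 24.83

Current fair forward for the remaining 9 months: F = S·e^((r − q)·T), (r − q) = 0.0626 − 0.0382 = 0.0244
F = 633.00 · e^(0.0244 × 9/12) = 633.00 × 1.018468 = 644.6902
Value of long forward = (F − K)·e^(−rT) = (644.6902 − 618.67) · e^(−0.0626·9/12)
= 26.0202 × 0.954135 = 24.83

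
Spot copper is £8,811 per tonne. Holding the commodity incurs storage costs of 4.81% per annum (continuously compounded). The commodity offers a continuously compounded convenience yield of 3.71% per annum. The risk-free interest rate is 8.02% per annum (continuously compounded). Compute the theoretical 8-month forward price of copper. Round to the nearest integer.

£9,363 per tonne

Net carry = r + u − y = 0.0802 + 0.0481 − 0.0371 = 0.0912
F = S·e^((r+u−y)T) = 8811 · e^(0.0912 × 8/12) = 8811 · e^0.060800
= 8811 × 1.062686 = £9,363 per tonne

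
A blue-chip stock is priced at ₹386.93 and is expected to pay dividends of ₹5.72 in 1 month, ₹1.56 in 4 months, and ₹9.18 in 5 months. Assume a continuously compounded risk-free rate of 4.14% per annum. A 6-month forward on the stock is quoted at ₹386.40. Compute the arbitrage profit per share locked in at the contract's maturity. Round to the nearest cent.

PV(dividends) I = 5.72·e^(−0.0414·1/12) + 1.56·e^(−0.0414·4/12) + 9.18·e^(−0.0414·5/12) = 16.2619
Fair forward F* = (S − I)·e^(rT) = (386.93 − 16.2619)·e^0.020700 = 370.6681 × 1.020916 = 378.4210
Market ₹386.40 > fair 378.4210: forward overpriced → cash-and-carry (borrow at r, buy the stock and collect the dividends, short the forward).
Profit at T = |F_mkt − F*| = |386.40 − 378.4210| = ₹7.98 per share

₹7.98 per share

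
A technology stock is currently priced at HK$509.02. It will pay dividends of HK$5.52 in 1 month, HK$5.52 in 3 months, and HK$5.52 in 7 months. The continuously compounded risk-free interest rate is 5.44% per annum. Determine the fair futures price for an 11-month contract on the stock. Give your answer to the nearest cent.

HK$517.93

PV(dividends) I = 5.52·e^(−0.0544·1/12) + 5.52·e^(−0.0544·3/12) + 5.52·e^(−0.0544·7/12)
I = 5.4950 + 5.4454 + 5.3476 = 16.2880
F = (S − I)·e^(rT) = (509.02 − 16.2880) · e^(0.0544·11/12)
= 492.7320 · e^0.049867 = 492.7320 × 1.051131 = HK$517.93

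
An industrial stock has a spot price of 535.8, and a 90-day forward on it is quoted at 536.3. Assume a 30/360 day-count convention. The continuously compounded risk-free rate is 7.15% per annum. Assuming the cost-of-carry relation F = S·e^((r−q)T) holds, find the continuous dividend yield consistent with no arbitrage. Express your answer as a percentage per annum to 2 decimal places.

From F = S·e^((r−q)T): (r − q) = ln(F/S)/T
ln(536.3/535.8) = ln(1.000933) = 0.000933
(r − q) = 0.000933 / (90/360) = 0.003732
q = r − ln(F/S)/T = 0.0715 − 0.003732 = 0.067768
q = 6.78%

6.78%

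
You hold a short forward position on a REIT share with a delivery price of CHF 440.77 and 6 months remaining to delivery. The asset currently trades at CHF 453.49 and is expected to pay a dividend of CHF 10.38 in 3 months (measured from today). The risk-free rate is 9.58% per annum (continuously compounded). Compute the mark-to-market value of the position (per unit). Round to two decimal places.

-CHF 23.20

PV(remaining dividends) I = 10.38·e^(−0.0958·3/12) = 10.1344
Current forward F = (S − I)·e^(rT) = (453.49 − 10.1344)·e^(0.0958·6/12) = 443.3556 × 1.049066 = 465.1093
Value (long) = (F − K)·e^(−rT) = (465.1093 − 440.77) × 0.953229 = 23.2009
Short position value = −(long value) = -CHF 23.20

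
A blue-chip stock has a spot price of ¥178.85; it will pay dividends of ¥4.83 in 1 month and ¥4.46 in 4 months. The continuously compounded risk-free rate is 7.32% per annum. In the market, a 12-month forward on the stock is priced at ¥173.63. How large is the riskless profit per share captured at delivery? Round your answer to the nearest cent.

¥8.95 per share

PV(dividends) I = 4.83·e^(−0.0732·1/12) + 4.46·e^(−0.0732·4/12) = 9.1531
Fair forward F* = (S − I)·e^(rT) = (178.85 − 9.1531)·e^0.073200 = 169.6969 × 1.075946 = 182.5847
Market ¥173.63 < fair 182.5847: forward underpriced → reverse cash-and-carry (short the stock, invest proceeds at r, pay the dividends, go long the forward).
Profit at T = |F_mkt − F*| = |173.63 − 182.5847| = ¥8.95 per share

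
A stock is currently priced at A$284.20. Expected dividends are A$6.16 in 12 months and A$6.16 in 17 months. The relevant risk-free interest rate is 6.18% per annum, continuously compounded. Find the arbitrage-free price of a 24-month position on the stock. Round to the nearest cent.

A$308.65

PV(dividends) I = 6.16·e^(−0.0618·12/12) + 6.16·e^(−0.0618·17/12)
I = 5.7908 + 5.6436 = 11.4344
F = (S − I)·e^(rT) = (284.20 − 11.4344) · e^(0.0618·24/12)
= 272.7656 · e^0.123600 = 272.7656 × 1.131563 = A$308.65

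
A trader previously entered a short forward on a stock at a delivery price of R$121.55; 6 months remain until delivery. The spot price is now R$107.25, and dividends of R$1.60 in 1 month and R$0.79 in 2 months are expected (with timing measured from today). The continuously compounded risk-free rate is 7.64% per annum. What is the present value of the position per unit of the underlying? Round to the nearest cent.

PV(remaining dividends) I = 1.60·e^(−0.0764·1/12) + 0.79·e^(−0.0764·2/12) = 2.3699
Current forward F = (S − I)·e^(rT) = (107.25 − 2.3699)·e^(0.0764·6/12) = 104.8801 × 1.038939 = 108.9640
Value (long) = (F − K)·e^(−rT) = (108.9640 − 121.55) × 0.962520 = -12.1143
Short position value = −(long value) = R$12.11

R$12.11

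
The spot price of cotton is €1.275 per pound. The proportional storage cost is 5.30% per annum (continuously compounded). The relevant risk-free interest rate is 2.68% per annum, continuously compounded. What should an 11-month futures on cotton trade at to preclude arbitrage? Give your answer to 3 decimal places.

Net carry = r + u − y = 0.0268 + 0.0530 − 0.0000 = 0.0798
F = S·e^((r+u−y)T) = 1.275 · e^(0.0798 × 11/12) = 1.275 · e^0.073150
= 1.275 × 1.075892 = €1.372 per pound

€1.372 per pound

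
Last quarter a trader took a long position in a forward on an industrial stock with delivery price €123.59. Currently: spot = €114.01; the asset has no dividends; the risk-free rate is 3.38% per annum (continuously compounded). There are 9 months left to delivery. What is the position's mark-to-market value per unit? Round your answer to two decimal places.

Current fair forward for the remaining 9 months: F = S·e^(r·T), r = 0.0338
F = 114.01 · e^(0.0338 × 9/12) = 114.01 × 1.025674 = 116.9371
Value of long forward = (F − K)·e^(−rT) = (116.9371 − 123.59) · e^(−0.0338·9/12)
= -6.6529 × 0.974969 = -6.49

-€6.49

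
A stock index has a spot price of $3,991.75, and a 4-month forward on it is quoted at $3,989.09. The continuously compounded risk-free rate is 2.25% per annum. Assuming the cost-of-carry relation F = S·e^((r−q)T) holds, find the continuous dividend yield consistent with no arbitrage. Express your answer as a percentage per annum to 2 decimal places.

From F = S·e^((r−q)T): (r − q) = ln(F/S)/T
ln(3989.09/3991.75) = ln(0.999334) = -0.000666
(r − q) = -0.000666 / (4/12) = -0.001998
q = r − ln(F/S)/T = 0.0225 + 0.001998 = 0.024498
q = 2.45%

2.45%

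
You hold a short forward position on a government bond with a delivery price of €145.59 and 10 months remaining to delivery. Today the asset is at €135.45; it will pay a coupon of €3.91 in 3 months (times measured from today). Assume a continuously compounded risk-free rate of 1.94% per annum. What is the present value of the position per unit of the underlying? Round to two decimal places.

€11.70

PV(remaining coupons) I = 3.91·e^(−0.0194·3/12) = 3.8911
Current forward F = (S − I)·e^(rT) = (135.45 − 3.8911)·e^(0.0194·10/12) = 131.5589 × 1.016298 = 133.7030
Value (long) = (F − K)·e^(−rT) = (133.7030 − 145.59) × 0.983963 = -11.6964
Short position value = −(long value) = €11.70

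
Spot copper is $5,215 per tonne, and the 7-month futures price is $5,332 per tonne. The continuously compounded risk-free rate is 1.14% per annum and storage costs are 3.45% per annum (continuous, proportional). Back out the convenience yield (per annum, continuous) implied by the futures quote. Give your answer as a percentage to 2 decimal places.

F = S·e^((r+u−y)T) ⇒ (r+u−y) = ln(F/S)/T
ln(5332/5215) = 0.022187; /T ⇒ 0.038035
y = r + u − ln(F/S)/T = 0.0114 + 0.0345 − 0.038035 = 0.007865
y = 0.79%

0.79%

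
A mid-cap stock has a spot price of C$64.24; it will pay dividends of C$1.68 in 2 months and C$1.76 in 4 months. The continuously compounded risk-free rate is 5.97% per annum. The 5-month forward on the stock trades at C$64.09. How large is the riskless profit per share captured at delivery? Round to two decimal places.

PV(dividends) I = 1.68·e^(−0.0597·2/12) + 1.76·e^(−0.0597·4/12) = 3.3887
Fair forward F* = (S − I)·e^(rT) = (64.24 − 3.3887)·e^0.024875 = 60.8513 × 1.025187 = 62.3840
Market C$64.09 > fair 62.3840: forward overpriced → cash-and-carry (borrow at r, buy the stock and collect the dividends, short the forward).
Profit at T = |F_mkt − F*| = |64.09 − 62.3840| = C$1.71 per share

C$1.71 per share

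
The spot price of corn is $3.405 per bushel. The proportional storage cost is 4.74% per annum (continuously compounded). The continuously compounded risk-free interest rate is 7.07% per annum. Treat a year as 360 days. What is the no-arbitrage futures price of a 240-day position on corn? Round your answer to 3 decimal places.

Net carry = r + u − y = 0.0707 + 0.0474 − 0.0000 = 0.1181
F = S·e^((r+u−y)T) = 3.405 · e^(0.1181 × 240/360) = 3.405 · e^0.078733
= 3.405 × 1.081915 = $3.684 per bushel

$3.684 per bushel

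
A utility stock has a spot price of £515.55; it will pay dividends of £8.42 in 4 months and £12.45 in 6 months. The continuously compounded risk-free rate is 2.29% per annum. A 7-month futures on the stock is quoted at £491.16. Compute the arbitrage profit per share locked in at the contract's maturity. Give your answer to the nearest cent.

PV(dividends) I = 8.42·e^(−0.0229·4/12) + 12.45·e^(−0.0229·6/12) = 20.6642
Fair futures F* = (S − I)·e^(rT) = (515.55 − 20.6642)·e^0.013358 = 494.8858 × 1.013448 = 501.5410
Market £491.16 < fair 501.5410: forward underpriced → reverse cash-and-carry (short the stock, invest proceeds at r, pay the dividends, go long the forward).
Profit at T = |F_mkt − F*| = |491.16 − 501.5410| = £10.38 per share

£10.38 per share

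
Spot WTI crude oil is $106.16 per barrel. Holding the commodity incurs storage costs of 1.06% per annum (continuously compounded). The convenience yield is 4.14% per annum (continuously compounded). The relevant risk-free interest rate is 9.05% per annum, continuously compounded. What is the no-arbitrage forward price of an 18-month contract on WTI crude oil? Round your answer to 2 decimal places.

$116.11 per barrel

Net carry = r + u − y = 0.0905 + 0.0106 − 0.0414 = 0.0597
F = S·e^((r+u−y)T) = 106.16 · e^(0.0597 × 18/12) = 106.16 · e^0.089550
= 106.16 × 1.093682 = $116.11 per barrel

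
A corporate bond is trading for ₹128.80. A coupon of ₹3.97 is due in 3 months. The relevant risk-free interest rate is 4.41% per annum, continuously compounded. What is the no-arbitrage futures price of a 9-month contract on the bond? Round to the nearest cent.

₹129.07

PV(coupons) I = 3.97·e^(−0.0441·3/12)
I = 3.9265
F = (S − I)·e^(rT) = (128.80 − 3.9265) · e^(0.0441·9/12)
= 124.8735 · e^0.033075 = 124.8735 × 1.033628 = ₹129.07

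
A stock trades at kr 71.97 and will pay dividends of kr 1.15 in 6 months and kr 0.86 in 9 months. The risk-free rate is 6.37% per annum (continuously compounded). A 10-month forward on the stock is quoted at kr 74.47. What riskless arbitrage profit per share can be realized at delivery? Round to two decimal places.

PV(dividends) I = 1.15·e^(−0.0637·6/12) + 0.86·e^(−0.0637·9/12) = 1.9338
Fair forward F* = (S − I)·e^(rT) = (71.97 − 1.9338)·e^0.053083 = 70.0362 × 1.054517 = 73.8544
Market kr 74.47 > fair 73.8544: forward overpriced → cash-and-carry (borrow at r, buy the stock and collect the dividends, short the forward).
Profit at T = |F_mkt − F*| = |74.47 − 73.8544| = kr 0.62 per share

kr 0.62 per share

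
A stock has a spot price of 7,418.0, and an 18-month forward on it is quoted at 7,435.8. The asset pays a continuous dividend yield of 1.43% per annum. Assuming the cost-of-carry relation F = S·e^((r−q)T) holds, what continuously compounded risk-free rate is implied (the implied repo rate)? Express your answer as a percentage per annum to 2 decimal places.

1.59%

From F = S·e^((r−q)T): (r − q) = ln(F/S)/T
ln(7435.8/7418.0) = ln(1.002400) = 0.002397
(r − q) = 0.002397 / (18/12) = 0.001598
r = ln(F/S)/T + q = 0.001598 + 0.0143 = 0.015898
r = 1.59%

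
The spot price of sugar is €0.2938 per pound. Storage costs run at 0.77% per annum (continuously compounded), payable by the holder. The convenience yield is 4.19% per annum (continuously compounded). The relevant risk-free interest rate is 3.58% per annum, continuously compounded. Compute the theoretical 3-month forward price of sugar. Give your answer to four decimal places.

€0.2939 per pound

Net carry = r + u − y = 0.0358 + 0.0077 − 0.0419 = 0.0016
F = S·e^((r+u−y)T) = 0.2938 · e^(0.0016 × 3/12) = 0.2938 · e^0.000400
= 0.2938 × 1.000400 = €0.2939 per pound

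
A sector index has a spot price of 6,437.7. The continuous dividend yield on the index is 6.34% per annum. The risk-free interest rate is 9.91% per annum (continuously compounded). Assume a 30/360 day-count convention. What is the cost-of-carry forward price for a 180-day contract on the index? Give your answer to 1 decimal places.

F = S·e^((r − q)T) = 6437.7 · e^((0.0991 − 0.0634) × 180/360)
= 6437.7 · e^0.017850 = 6437.7 × 1.018010
F = 6,553.6

6,553.6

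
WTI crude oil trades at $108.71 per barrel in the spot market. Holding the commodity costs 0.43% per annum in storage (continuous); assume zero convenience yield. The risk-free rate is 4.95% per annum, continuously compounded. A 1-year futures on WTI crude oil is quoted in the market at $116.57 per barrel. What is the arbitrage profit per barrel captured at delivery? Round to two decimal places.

Fair futures: F* = S·e^(carry·T), with carry = (r + u) = 0.0495 + 0.0043 = 0.0538
F* = 108.71 · e^(0.0538 × 1) = 108.71 · e^0.053800 = 108.71 × 1.055274 = $114.7188
Market $116.57 > fair $114.7188: forward overpriced → cash-and-carry (buy spot, short the forward).
At maturity, profit = |F_mkt − F*| = |116.57 − 114.7188| = $1.85 per barrel

$1.85 per barrel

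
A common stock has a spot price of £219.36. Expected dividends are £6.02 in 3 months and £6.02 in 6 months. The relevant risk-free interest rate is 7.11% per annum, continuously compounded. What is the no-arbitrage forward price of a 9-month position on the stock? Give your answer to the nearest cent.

£219.01

PV(dividends) I = 6.02·e^(−0.0711·3/12) + 6.02·e^(−0.0711·6/12)
I = 5.9139 + 5.8097 = 11.7236
F = (S − I)·e^(rT) = (219.36 − 11.7236) · e^(0.0711·9/12)
= 207.6364 · e^0.053325 = 207.6364 × 1.054772 = £219.01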